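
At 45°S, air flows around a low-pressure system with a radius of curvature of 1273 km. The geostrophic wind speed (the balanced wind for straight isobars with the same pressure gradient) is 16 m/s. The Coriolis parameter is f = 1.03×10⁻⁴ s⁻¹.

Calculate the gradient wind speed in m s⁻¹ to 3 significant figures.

14.4 m s⁻¹

Around a low, centrifugal force acts outward with Coriolis, so pressure-gradient force balances both:
(1/ρ)|∂P/∂n| = fV + V²/R  →  V² + fR·V − fR·V_g = 0
With fR = 1.03×10⁻⁴ × 1273×10³ m = 131 m/s:
V = [−fR + √((fR)² + 4 fR V_g)]/2 = [−131 + √(131² + 4×131×16)]/2 = 14.4 m/s
Subgeostrophic (V < V_g = 16 m/s), as expected around a low.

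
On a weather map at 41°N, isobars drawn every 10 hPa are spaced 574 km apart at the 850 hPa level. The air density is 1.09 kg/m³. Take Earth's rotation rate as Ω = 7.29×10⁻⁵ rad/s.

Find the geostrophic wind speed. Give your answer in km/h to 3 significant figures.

Coriolis parameter at 41°N:
f = 2Ω sin φ = 2 × 7.29×10⁻⁵ × sin 41° = 9.57×10⁻⁵ s⁻¹
Pressure gradient: |∂P/∂n| = 1000 Pa / 574000 m = 1.74×10⁻³ Pa/m
Geostrophic balance (pressure-gradient force = Coriolis force):
V_g = (1/(fρ)) |∂P/∂n| = 1.74×10⁻³ / (9.57×10⁻⁵ × 1.09) = 16.7 m/s
Converting: 16.7 m/s × 3.6 = 60.2 km/h

60.2 km/h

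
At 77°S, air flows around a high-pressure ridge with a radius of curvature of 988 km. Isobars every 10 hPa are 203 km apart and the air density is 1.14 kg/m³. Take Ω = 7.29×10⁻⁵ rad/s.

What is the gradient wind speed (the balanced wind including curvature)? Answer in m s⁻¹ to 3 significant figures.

44.6 m s⁻¹

Coriolis parameter at 77°S:
f = 2Ω sin φ = 2 × 7.29×10⁻⁵ × sin 77° = 1.42×10⁻⁴ s⁻¹
Pressure gradient: |∂P/∂n| = 1000 Pa / 203000 m = 4.93×10⁻³ Pa/m
Geostrophic speed: V_g = |∂P/∂n|/(fρ) = 4.93×10⁻³/(1.42×10⁻⁴ × 1.14) = 30.4 m/s
Around a high, pressure-gradient force acts outward with centrifugal, so Coriolis balances both:
fV = (1/ρ)|∂P/∂n| + V²/R  →  V² − fR·V + fR·V_g = 0
With fR = 1.42×10⁻⁴ × 988×10³ m = 140 m/s:
V = [fR − √((fR)² − 4 fR V_g)]/2 = [140 − √(140² − 4×140×30.4)]/2 = 44.6 m/s
Supergeostrophic (V > V_g = 30.4 m/s), as expected around a high.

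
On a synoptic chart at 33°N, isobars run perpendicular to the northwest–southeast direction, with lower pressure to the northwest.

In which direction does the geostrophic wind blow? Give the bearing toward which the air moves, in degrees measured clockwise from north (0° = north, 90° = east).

045°

The pressure-gradient force points toward the northwest (bearing 315°).
Geostrophic balance: in the Northern Hemisphere the Coriolis force deflects motion to the right, so the geostrophic wind blows 90° to the right of the pressure-gradient force (low pressure on the left).
Rotating 315° by 90° clockwise gives 045° — the wind blows toward the northeast.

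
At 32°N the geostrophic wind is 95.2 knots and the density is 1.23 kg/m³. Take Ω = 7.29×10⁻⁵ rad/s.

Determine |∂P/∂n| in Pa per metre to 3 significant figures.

Coriolis parameter at 32°N:
f = 2Ω sin φ = 2 × 7.29×10⁻⁵ × sin 32° = 7.73×10⁻⁵ s⁻¹
Wind speed in SI: 95.2 knots = 49.0 m/s
Geostrophic balance rearranged: |∂P/∂n| = f ρ V_g
|∂P/∂n| = 7.73×10⁻⁵ × 1.23 × 49.0 = 4.65×10⁻³ Pa/m

4.65×10⁻³ Pa/m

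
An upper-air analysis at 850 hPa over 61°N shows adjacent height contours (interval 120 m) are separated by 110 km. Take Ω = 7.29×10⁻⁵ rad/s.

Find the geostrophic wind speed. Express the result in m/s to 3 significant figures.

Coriolis parameter at 61°N:
f = 2Ω sin φ = 2 × 7.29×10⁻⁵ × sin 61° = 1.28×10⁻⁴ s⁻¹
Height gradient: |∂Z/∂n| = 120 m / 110000 m = 1.09×10⁻³
On a pressure surface, geostrophic balance gives V_g = (g/f)|∂Z/∂n|:
V_g = 9.81 × 1.09×10⁻³ / 1.28×10⁻⁴ = 83.9 m/s

83.9 m/s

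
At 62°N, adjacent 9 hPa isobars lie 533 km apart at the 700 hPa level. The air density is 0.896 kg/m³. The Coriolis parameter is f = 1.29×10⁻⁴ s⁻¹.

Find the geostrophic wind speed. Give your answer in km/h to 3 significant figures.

Pressure gradient: |∂P/∂n| = 900 Pa / 533000 m = 1.69×10⁻³ Pa/m
Geostrophic balance (pressure-gradient force = Coriolis force):
V_g = (1/(fρ)) |∂P/∂n| = 1.69×10⁻³ / (1.29×10⁻⁴ × 0.896) = 14.6 m/s
Converting: 14.6 m/s × 3.6 = 52.6 km/h

52.6 km/h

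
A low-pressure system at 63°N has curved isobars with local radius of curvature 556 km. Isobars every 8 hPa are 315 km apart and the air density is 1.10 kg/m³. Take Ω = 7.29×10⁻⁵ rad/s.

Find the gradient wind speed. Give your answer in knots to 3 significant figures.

28.7 knots

Coriolis parameter at 63°N:
f = 2Ω sin φ = 2 × 7.29×10⁻⁵ × sin 63° = 1.30×10⁻⁴ s⁻¹
Pressure gradient: |∂P/∂n| = 800 Pa / 315000 m = 2.54×10⁻³ Pa/m
Geostrophic speed: V_g = |∂P/∂n|/(fρ) = 2.54×10⁻³/(1.30×10⁻⁴ × 1.10) = 17.8 m/s
Around a low, centrifugal force acts outward with Coriolis, so pressure-gradient force balances both:
(1/ρ)|∂P/∂n| = fV + V²/R  →  V² + fR·V − fR·V_g = 0
With fR = 1.30×10⁻⁴ × 556×10³ m = 72.2 m/s:
V = [−fR + √((fR)² + 4 fR V_g)]/2 = [−72.2 + √(72.2² + 4×72.2×17.8)]/2 = 14.8 m/s
Subgeostrophic (V < V_g = 17.8 m/s), as expected around a low.
Converting: 14.8 m/s × 1.944 = 28.7 knots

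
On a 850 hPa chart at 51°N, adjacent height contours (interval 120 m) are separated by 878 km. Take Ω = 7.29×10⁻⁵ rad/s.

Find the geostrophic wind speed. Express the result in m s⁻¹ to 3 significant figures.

Coriolis parameter at 51°N:
f = 2Ω sin φ = 2 × 7.29×10⁻⁵ × sin 51° = 1.13×10⁻⁴ s⁻¹
Height gradient: |∂Z/∂n| = 120 m / 878000 m = 1.37×10⁻⁴
On a pressure surface, geostrophic balance gives V_g = (g/f)|∂Z/∂n|:
V_g = 9.81 × 1.37×10⁻⁴ / 1.13×10⁻⁴ = 11.8 m/s

11.8 m s⁻¹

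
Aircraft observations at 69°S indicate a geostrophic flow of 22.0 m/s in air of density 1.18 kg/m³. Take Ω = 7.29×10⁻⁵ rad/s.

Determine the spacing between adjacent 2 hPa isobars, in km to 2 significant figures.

57 km

Coriolis parameter at 69°S:
f = 2Ω sin φ = 2 × 7.29×10⁻⁵ × sin 69° = 1.36×10⁻⁴ s⁻¹
Geostrophic balance rearranged: |∂P/∂n| = f ρ V_g
|∂P/∂n| = 1.36×10⁻⁴ × 1.18 × 22.0 = 3.53×10⁻³ Pa/m
Isobar spacing: Δn = ΔP/|∂P/∂n| = 200 Pa / 3.53×10⁻³ Pa/m = 56600 m ≈ 57 km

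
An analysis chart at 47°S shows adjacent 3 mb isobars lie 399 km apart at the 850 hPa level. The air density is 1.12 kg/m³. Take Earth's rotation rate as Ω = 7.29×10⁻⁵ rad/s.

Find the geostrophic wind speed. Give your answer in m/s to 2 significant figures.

6.3 m/s

Coriolis parameter at 47°S:
f = 2Ω sin φ = 2 × 7.29×10⁻⁵ × sin 47° = 1.07×10⁻⁴ s⁻¹
Pressure gradient: |∂P/∂n| = 300 Pa / 399000 m = 7.52×10⁻⁴ Pa/m
Geostrophic balance (pressure-gradient force = Coriolis force):
V_g = (1/(fρ)) |∂P/∂n| = 7.52×10⁻⁴ / (1.07×10⁻⁴ × 1.12) = 6.30 m/s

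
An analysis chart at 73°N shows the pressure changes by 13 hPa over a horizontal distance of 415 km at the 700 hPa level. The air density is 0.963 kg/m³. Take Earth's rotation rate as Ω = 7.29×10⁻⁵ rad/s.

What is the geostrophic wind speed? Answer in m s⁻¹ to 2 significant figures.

23 m s⁻¹

Coriolis parameter at 73°N:
f = 2Ω sin φ = 2 × 7.29×10⁻⁵ × sin 73° = 1.39×10⁻⁴ s⁻¹
Pressure gradient: |∂P/∂n| = 1300 Pa / 415000 m = 3.13×10⁻³ Pa/m
Geostrophic balance (pressure-gradient force = Coriolis force):
V_g = (1/(fρ)) |∂P/∂n| = 3.13×10⁻³ / (1.39×10⁻⁴ × 0.963) = 23.3 m/s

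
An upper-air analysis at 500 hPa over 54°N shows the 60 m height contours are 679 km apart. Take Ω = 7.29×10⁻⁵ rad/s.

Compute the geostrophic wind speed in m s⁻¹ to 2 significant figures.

7.3 m s⁻¹

Coriolis parameter at 54°N:
f = 2Ω sin φ = 2 × 7.29×10⁻⁵ × sin 54° = 1.18×10⁻⁴ s⁻¹
Height gradient: |∂Z/∂n| = 60 m / 679000 m = 8.84×10⁻⁵
On a pressure surface, geostrophic balance gives V_g = (g/f)|∂Z/∂n|:
V_g = 9.81 × 8.84×10⁻⁵ / 1.18×10⁻⁴ = 7.35 m/s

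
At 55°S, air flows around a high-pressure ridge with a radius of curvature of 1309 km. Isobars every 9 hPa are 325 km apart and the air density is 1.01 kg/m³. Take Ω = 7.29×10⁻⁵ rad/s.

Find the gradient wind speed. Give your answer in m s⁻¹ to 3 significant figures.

28.0 m s⁻¹

Coriolis parameter at 55°S:
f = 2Ω sin φ = 2 × 7.29×10⁻⁵ × sin 55° = 1.19×10⁻⁴ s⁻¹
Pressure gradient: |∂P/∂n| = 900 Pa / 325000 m = 2.77×10⁻³ Pa/m
Geostrophic speed: V_g = |∂P/∂n|/(fρ) = 2.77×10⁻³/(1.19×10⁻⁴ × 1.01) = 23.0 m/s
Around a high, pressure-gradient force acts outward with centrifugal, so Coriolis balances both:
fV = (1/ρ)|∂P/∂n| + V²/R  →  V² − fR·V + fR·V_g = 0
With fR = 1.19×10⁻⁴ × 1309×10³ m = 156 m/s:
V = [fR − √((fR)² − 4 fR V_g)]/2 = [156 − √(156² − 4×156×23)]/2 = 28 m/s
Supergeostrophic (V > V_g = 23 m/s), as expected around a high.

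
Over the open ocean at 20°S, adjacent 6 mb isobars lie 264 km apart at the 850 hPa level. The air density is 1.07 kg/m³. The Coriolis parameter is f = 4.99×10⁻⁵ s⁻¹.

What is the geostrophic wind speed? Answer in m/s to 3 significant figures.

Pressure gradient: |∂P/∂n| = 600 Pa / 264000 m = 2.27×10⁻³ Pa/m
Geostrophic balance (pressure-gradient force = Coriolis force):
V_g = (1/(fρ)) |∂P/∂n| = 2.27×10⁻³ / (4.99×10⁻⁵ × 1.07) = 42.6 m/s

42.6 m/s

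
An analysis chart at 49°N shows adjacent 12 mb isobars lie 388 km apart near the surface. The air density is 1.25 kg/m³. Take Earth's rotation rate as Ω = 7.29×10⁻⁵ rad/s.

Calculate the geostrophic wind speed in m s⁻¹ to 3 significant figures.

22.5 m s⁻¹

Coriolis parameter at 49°N:
f = 2Ω sin φ = 2 × 7.29×10⁻⁵ × sin 49° = 1.10×10⁻⁴ s⁻¹
Pressure gradient: |∂P/∂n| = 1200 Pa / 388000 m = 3.09×10⁻³ Pa/m
Geostrophic balance (pressure-gradient force = Coriolis force):
V_g = (1/(fρ)) |∂P/∂n| = 3.09×10⁻³ / (1.10×10⁻⁴ × 1.25) = 22.5 m/s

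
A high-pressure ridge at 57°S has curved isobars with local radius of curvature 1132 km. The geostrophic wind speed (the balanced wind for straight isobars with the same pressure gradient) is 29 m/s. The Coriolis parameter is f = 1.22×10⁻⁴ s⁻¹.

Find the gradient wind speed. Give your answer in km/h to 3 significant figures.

Around a high, pressure-gradient force acts outward with centrifugal, so Coriolis balances both:
fV = (1/ρ)|∂P/∂n| + V²/R  →  V² − fR·V + fR·V_g = 0
With fR = 1.22×10⁻⁴ × 1132×10³ m = 138 m/s:
V = [fR − √((fR)² − 4 fR V_g)]/2 = [138 − √(138² − 4×138×29)]/2 = 41.4 m/s
Supergeostrophic (V > V_g = 29 m/s), as expected around a high.
Converting: 41.4 m/s × 3.6 = 149 km/h

149 km/h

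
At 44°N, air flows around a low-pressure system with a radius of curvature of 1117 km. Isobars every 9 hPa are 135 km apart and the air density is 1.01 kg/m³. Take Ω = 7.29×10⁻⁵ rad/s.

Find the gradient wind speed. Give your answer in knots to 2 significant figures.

90 knots

Coriolis parameter at 44°N:
f = 2Ω sin φ = 2 × 7.29×10⁻⁵ × sin 44° = 1.01×10⁻⁴ s⁻¹
Pressure gradient: |∂P/∂n| = 900 Pa / 135000 m = 6.67×10⁻³ Pa/m
Geostrophic speed: V_g = |∂P/∂n|/(fρ) = 6.67×10⁻³/(1.01×10⁻⁴ × 1.01) = 65.2 m/s
Around a low, centrifugal force acts outward with Coriolis, so pressure-gradient force balances both:
(1/ρ)|∂P/∂n| = fV + V²/R  →  V² + fR·V − fR·V_g = 0
With fR = 1.01×10⁻⁴ × 1117×10³ m = 113 m/s:
V = [−fR + √((fR)² + 4 fR V_g)]/2 = [−113 + √(113² + 4×113×65.2)]/2 = 46.3 m/s
Subgeostrophic (V < V_g = 65.2 m/s), as expected around a low.
Converting: 46.3 m/s × 1.944 = 90 knots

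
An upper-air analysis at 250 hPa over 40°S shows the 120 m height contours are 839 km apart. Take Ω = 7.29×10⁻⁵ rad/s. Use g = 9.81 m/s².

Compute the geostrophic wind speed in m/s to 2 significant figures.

15 m/s

Coriolis parameter at 40°S:
f = 2Ω sin φ = 2 × 7.29×10⁻⁵ × sin 40° = 9.37×10⁻⁵ s⁻¹
Height gradient: |∂Z/∂n| = 120 m / 839000 m = 1.43×10⁻⁴
On a pressure surface, geostrophic balance gives V_g = (g/f)|∂Z/∂n|:
V_g = 9.81 × 1.43×10⁻⁴ / 9.37×10⁻⁵ = 15.0 m/s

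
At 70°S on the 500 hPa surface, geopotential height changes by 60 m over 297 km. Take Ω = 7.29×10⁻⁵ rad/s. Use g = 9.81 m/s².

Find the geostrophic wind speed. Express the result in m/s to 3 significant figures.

14.5 m/s

Coriolis parameter at 70°S:
f = 2Ω sin φ = 2 × 7.29×10⁻⁵ × sin 70° = 1.37×10⁻⁴ s⁻¹
Height gradient: |∂Z/∂n| = 60 m / 297000 m = 2.02×10⁻⁴
On a pressure surface, geostrophic balance gives V_g = (g/f)|∂Z/∂n|:
V_g = 9.81 × 2.02×10⁻⁴ / 1.37×10⁻⁴ = 14.5 m/s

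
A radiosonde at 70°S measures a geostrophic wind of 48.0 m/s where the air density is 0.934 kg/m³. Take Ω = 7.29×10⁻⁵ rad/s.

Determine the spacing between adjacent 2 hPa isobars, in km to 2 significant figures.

33 km

Coriolis parameter at 70°S:
f = 2Ω sin φ = 2 × 7.29×10⁻⁵ × sin 70° = 1.37×10⁻⁴ s⁻¹
Geostrophic balance rearranged: |∂P/∂n| = f ρ V_g
|∂P/∂n| = 1.37×10⁻⁴ × 0.934 × 48.0 = 6.14×10⁻³ Pa/m
Isobar spacing: Δn = ΔP/|∂P/∂n| = 200 Pa / 6.14×10⁻³ Pa/m = 32561 m ≈ 33 km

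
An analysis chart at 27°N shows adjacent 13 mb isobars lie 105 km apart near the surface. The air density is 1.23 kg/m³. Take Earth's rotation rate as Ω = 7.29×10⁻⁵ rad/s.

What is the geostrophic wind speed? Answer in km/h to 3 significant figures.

Coriolis parameter at 27°N:
f = 2Ω sin φ = 2 × 7.29×10⁻⁵ × sin 27° = 6.62×10⁻⁵ s⁻¹
Pressure gradient: |∂P/∂n| = 1300 Pa / 105000 m = 1.24×10⁻² Pa/m
Geostrophic balance (pressure-gradient force = Coriolis force):
V_g = (1/(fρ)) |∂P/∂n| = 1.24×10⁻² / (6.62×10⁻⁵ × 1.23) = 152 m/s
Converting: 152 m/s × 3.6 = 547 km/h

547 km/h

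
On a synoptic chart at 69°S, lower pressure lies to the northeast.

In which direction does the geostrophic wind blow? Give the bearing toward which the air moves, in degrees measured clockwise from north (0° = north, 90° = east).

The pressure-gradient force points toward the northeast (bearing 045°).
Geostrophic balance: in the Southern Hemisphere the Coriolis force deflects motion to the left, so the geostrophic wind blows 90° to the left of the pressure-gradient force (low pressure on the right).
Rotating 045° by 90° counterclockwise gives 315° — the wind blows toward the northwest.

315°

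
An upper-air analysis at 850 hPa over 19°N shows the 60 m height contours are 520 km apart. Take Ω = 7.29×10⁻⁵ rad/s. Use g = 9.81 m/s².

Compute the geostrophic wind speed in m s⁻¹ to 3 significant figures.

Coriolis parameter at 19°N:
f = 2Ω sin φ = 2 × 7.29×10⁻⁵ × sin 19° = 4.75×10⁻⁵ s⁻¹
Height gradient: |∂Z/∂n| = 60 m / 520000 m = 1.15×10⁻⁴
On a pressure surface, geostrophic balance gives V_g = (g/f)|∂Z/∂n|:
V_g = 9.81 × 1.15×10⁻⁴ / 4.75×10⁻⁵ = 23.8 m/s

23.8 m s⁻¹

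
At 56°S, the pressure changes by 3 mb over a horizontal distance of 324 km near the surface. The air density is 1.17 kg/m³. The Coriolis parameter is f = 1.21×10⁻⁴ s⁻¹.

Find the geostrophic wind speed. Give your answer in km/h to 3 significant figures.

Pressure gradient: |∂P/∂n| = 300 Pa / 324000 m = 9.26×10⁻⁴ Pa/m
Geostrophic balance (pressure-gradient force = Coriolis force):
V_g = (1/(fρ)) |∂P/∂n| = 9.26×10⁻⁴ / (1.21×10⁻⁴ × 1.17) = 6.54 m/s
Converting: 6.54 m/s × 3.6 = 23.5 km/h

23.5 km/h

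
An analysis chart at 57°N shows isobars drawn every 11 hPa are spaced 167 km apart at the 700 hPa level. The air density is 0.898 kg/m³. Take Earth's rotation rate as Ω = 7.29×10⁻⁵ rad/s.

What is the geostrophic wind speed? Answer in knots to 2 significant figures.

Coriolis parameter at 57°N:
f = 2Ω sin φ = 2 × 7.29×10⁻⁵ × sin 57° = 1.22×10⁻⁴ s⁻¹
Pressure gradient: |∂P/∂n| = 1100 Pa / 167000 m = 6.59×10⁻³ Pa/m
Geostrophic balance (pressure-gradient force = Coriolis force):
V_g = (1/(fρ)) |∂P/∂n| = 6.59×10⁻³ / (1.22×10⁻⁴ × 0.898) = 60.0 m/s
Converting: 60.0 m/s × 1.944 = 120 knots

120 knots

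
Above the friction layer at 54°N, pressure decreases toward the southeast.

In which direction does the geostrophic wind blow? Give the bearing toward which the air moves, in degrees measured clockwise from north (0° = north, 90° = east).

225°

The pressure-gradient force points toward the southeast (bearing 135°).
Geostrophic balance: in the Northern Hemisphere the Coriolis force deflects motion to the right, so the geostrophic wind blows 90° to the right of the pressure-gradient force (low pressure on the left).
Rotating 135° by 90° clockwise gives 225° — the wind blows toward the southwest.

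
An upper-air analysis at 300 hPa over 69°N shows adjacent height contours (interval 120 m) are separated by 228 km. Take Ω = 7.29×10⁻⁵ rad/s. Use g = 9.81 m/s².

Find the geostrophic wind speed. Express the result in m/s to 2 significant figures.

38 m/s

Coriolis parameter at 69°N:
f = 2Ω sin φ = 2 × 7.29×10⁻⁵ × sin 69° = 1.36×10⁻⁴ s⁻¹
Height gradient: |∂Z/∂n| = 120 m / 228000 m = 5.26×10⁻⁴
On a pressure surface, geostrophic balance gives V_g = (g/f)|∂Z/∂n|:
V_g = 9.81 × 5.26×10⁻⁴ / 1.36×10⁻⁴ = 37.9 m/s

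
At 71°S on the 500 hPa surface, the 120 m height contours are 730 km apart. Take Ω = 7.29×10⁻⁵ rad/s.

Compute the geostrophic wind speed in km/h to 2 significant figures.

Coriolis parameter at 71°S:
f = 2Ω sin φ = 2 × 7.29×10⁻⁵ × sin 71° = 1.38×10⁻⁴ s⁻¹
Height gradient: |∂Z/∂n| = 120 m / 730000 m = 1.64×10⁻⁴
On a pressure surface, geostrophic balance gives V_g = (g/f)|∂Z/∂n|:
V_g = 9.81 × 1.64×10⁻⁴ / 1.38×10⁻⁴ = 11.7 m/s
Converting: 11.7 m/s × 3.6 = 42 km/h

42 km/h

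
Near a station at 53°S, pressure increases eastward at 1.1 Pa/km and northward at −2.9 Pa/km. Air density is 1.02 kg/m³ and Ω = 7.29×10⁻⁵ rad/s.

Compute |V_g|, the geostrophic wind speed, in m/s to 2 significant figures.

Coriolis parameter at 53°S:
f = 2Ω sin φ = 2 × 7.29×10⁻⁵ × sin 53° = 1.16×10⁻⁴ s⁻¹
In the Southern Hemisphere f is negative: f = −1.16×10⁻⁴ s⁻¹.
Component geostrophic relations (x east, y north):
u_g = −(1/(fρ)) ∂P/∂y,  v_g = (1/(fρ)) ∂P/∂x
u_g = −(−2.9×10⁻³)/(−1.16×10⁻⁴ × 1.02) = −24.4 m/s;  v_g = (1.1×10⁻³)/(−1.16×10⁻⁴ × 1.02) = −9.26 m/s
|V_g| = √(u_g² + v_g²) = 26.1 m/s

26 m/s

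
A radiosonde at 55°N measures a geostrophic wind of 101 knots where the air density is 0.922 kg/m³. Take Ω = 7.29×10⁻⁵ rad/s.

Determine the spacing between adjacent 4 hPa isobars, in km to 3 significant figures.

Coriolis parameter at 55°N:
f = 2Ω sin φ = 2 × 7.29×10⁻⁵ × sin 55° = 1.19×10⁻⁴ s⁻¹
Wind speed in SI: 101 knots = 52.0 m/s
Geostrophic balance rearranged: |∂P/∂n| = f ρ V_g
|∂P/∂n| = 1.19×10⁻⁴ × 0.922 × 52.0 = 5.72×10⁻³ Pa/m
Isobar spacing: Δn = ΔP/|∂P/∂n| = 400 Pa / 5.72×10⁻³ Pa/m = 69911 m ≈ 69.9 km

69.9 km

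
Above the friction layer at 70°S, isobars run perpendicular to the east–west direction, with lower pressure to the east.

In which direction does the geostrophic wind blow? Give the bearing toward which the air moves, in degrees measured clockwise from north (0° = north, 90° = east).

The pressure-gradient force points toward the east (bearing 090°).
Geostrophic balance: in the Southern Hemisphere the Coriolis force deflects motion to the left, so the geostrophic wind blows 90° to the left of the pressure-gradient force (low pressure on the right).
Rotating 090° by 90° counterclockwise gives 000° — the wind blows toward the north.

000°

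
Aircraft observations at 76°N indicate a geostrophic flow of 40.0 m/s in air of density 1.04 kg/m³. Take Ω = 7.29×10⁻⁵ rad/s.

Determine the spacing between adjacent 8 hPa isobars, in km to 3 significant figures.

Coriolis parameter at 76°N:
f = 2Ω sin φ = 2 × 7.29×10⁻⁵ × sin 76° = 1.41×10⁻⁴ s⁻¹
Geostrophic balance rearranged: |∂P/∂n| = f ρ V_g
|∂P/∂n| = 1.41×10⁻⁴ × 1.04 × 40.0 = 5.89×10⁻³ Pa/m
Isobar spacing: Δn = ΔP/|∂P/∂n| = 800 Pa / 5.89×10⁻³ Pa/m = 135936 m ≈ 136 km

136 km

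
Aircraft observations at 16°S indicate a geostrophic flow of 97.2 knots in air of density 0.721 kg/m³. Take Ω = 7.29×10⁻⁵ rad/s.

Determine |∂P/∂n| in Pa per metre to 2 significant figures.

Coriolis parameter at 16°S:
f = 2Ω sin φ = 2 × 7.29×10⁻⁵ × sin 16° = 4.02×10⁻⁵ s⁻¹
Wind speed in SI: 97.2 knots = 50.0 m/s
Geostrophic balance rearranged: |∂P/∂n| = f ρ V_g
|∂P/∂n| = 4.02×10⁻⁵ × 0.721 × 50.0 = 1.45×10⁻³ Pa/m

1.4×10⁻³ Pa/m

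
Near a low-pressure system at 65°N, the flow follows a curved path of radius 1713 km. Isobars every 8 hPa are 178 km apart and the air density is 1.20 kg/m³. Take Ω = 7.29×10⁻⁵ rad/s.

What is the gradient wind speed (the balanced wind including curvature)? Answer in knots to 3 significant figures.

Coriolis parameter at 65°N:
f = 2Ω sin φ = 2 × 7.29×10⁻⁵ × sin 65° = 1.32×10⁻⁴ s⁻¹
Pressure gradient: |∂P/∂n| = 800 Pa / 178000 m = 4.49×10⁻³ Pa/m
Geostrophic speed: V_g = |∂P/∂n|/(fρ) = 4.49×10⁻³/(1.32×10⁻⁴ × 1.20) = 28.3 m/s
Around a low, centrifugal force acts outward with Coriolis, so pressure-gradient force balances both:
(1/ρ)|∂P/∂n| = fV + V²/R  →  V² + fR·V − fR·V_g = 0
With fR = 1.32×10⁻⁴ × 1713×10³ m = 226 m/s:
V = [−fR + √((fR)² + 4 fR V_g)]/2 = [−226 + √(226² + 4×226×28.3)]/2 = 25.5 m/s
Subgeostrophic (V < V_g = 28.3 m/s), as expected around a low.
Converting: 25.5 m/s × 1.944 = 49.5 knots

49.5 knots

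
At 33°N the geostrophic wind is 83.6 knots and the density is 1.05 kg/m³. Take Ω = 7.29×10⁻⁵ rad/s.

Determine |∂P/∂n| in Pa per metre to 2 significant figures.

3.6×10⁻³ Pa/m

Coriolis parameter at 33°N:
f = 2Ω sin φ = 2 × 7.29×10⁻⁵ × sin 33° = 7.94×10⁻⁵ s⁻¹
Wind speed in SI: 83.6 knots = 43.0 m/s
Geostrophic balance rearranged: |∂P/∂n| = f ρ V_g
|∂P/∂n| = 7.94×10⁻⁵ × 1.05 × 43.0 = 3.59×10⁻³ Pa/m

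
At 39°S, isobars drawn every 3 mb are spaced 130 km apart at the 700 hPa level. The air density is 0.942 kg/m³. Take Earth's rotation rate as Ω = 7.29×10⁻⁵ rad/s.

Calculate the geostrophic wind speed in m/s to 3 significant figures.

26.7 m/s

Coriolis parameter at 39°S:
f = 2Ω sin φ = 2 × 7.29×10⁻⁵ × sin 39° = 9.18×10⁻⁵ s⁻¹
Pressure gradient: |∂P/∂n| = 300 Pa / 130000 m = 2.31×10⁻³ Pa/m
Geostrophic balance (pressure-gradient force = Coriolis force):
V_g = (1/(fρ)) |∂P/∂n| = 2.31×10⁻³ / (9.18×10⁻⁵ × 0.942) = 26.7 m/s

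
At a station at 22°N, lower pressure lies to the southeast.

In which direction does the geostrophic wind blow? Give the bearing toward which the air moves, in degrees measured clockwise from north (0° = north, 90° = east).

The pressure-gradient force points toward the southeast (bearing 135°).
Geostrophic balance: in the Northern Hemisphere the Coriolis force deflects motion to the right, so the geostrophic wind blows 90° to the right of the pressure-gradient force (low pressure on the left).
Rotating 135° by 90° clockwise gives 225° — the wind blows toward the southwest.

225°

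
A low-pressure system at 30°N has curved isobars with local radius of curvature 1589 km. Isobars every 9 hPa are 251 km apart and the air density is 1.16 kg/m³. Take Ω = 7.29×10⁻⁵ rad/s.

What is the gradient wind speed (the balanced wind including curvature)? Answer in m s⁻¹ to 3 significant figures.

Coriolis parameter at 30°N:
f = 2Ω sin φ = 2 × 7.29×10⁻⁵ × sin 30° = 7.29×10⁻⁵ s⁻¹
Pressure gradient: |∂P/∂n| = 900 Pa / 251000 m = 3.59×10⁻³ Pa/m
Geostrophic speed: V_g = |∂P/∂n|/(fρ) = 3.59×10⁻³/(7.29×10⁻⁵ × 1.16) = 42.4 m/s
Around a low, centrifugal force acts outward with Coriolis, so pressure-gradient force balances both:
(1/ρ)|∂P/∂n| = fV + V²/R  →  V² + fR·V − fR·V_g = 0
With fR = 7.29×10⁻⁵ × 1589×10³ m = 116 m/s:
V = [−fR + √((fR)² + 4 fR V_g)]/2 = [−116 + √(116² + 4×116×42.4)]/2 = 33 m/s
Subgeostrophic (V < V_g = 42.4 m/s), as expected around a low.

33.0 m s⁻¹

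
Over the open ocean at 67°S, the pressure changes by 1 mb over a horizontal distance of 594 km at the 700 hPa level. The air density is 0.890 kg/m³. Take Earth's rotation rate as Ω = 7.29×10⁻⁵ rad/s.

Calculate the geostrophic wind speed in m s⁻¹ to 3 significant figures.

1.41 m s⁻¹

Coriolis parameter at 67°S:
f = 2Ω sin φ = 2 × 7.29×10⁻⁵ × sin 67° = 1.34×10⁻⁴ s⁻¹
Pressure gradient: |∂P/∂n| = 100 Pa / 594000 m = 1.68×10⁻⁴ Pa/m
Geostrophic balance (pressure-gradient force = Coriolis force):
V_g = (1/(fρ)) |∂P/∂n| = 1.68×10⁻⁴ / (1.34×10⁻⁴ × 0.890) = 1.41 m/s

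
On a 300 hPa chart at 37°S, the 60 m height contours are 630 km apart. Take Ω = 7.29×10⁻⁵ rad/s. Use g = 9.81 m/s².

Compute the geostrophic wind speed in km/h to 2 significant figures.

38 km/h

Coriolis parameter at 37°S:
f = 2Ω sin φ = 2 × 7.29×10⁻⁵ × sin 37° = 8.77×10⁻⁵ s⁻¹
Height gradient: |∂Z/∂n| = 60 m / 630000 m = 9.52×10⁻⁵
On a pressure surface, geostrophic balance gives V_g = (g/f)|∂Z/∂n|:
V_g = 9.81 × 9.52×10⁻⁵ / 8.77×10⁻⁵ = 10.6 m/s
Converting: 10.6 m/s × 3.6 = 38 km/h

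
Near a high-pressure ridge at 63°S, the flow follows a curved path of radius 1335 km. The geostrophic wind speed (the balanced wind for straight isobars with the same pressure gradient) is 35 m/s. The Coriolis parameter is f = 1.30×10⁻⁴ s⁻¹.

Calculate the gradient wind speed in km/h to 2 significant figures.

Around a high, pressure-gradient force acts outward with centrifugal, so Coriolis balances both:
fV = (1/ρ)|∂P/∂n| + V²/R  →  V² − fR·V + fR·V_g = 0
With fR = 1.30×10⁻⁴ × 1335×10³ m = 174 m/s:
V = [fR − √((fR)² − 4 fR V_g)]/2 = [174 − √(174² − 4×174×35)]/2 = 48.6 m/s
Supergeostrophic (V > V_g = 35 m/s), as expected around a high.
Converting: 48.6 m/s × 3.6 = 180 km/h

180 km/h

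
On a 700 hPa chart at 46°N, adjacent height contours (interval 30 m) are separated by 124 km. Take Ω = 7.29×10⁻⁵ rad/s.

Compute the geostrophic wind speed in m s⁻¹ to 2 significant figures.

23 m s⁻¹

Coriolis parameter at 46°N:
f = 2Ω sin φ = 2 × 7.29×10⁻⁵ × sin 46° = 1.05×10⁻⁴ s⁻¹
Height gradient: |∂Z/∂n| = 30 m / 124000 m = 2.42×10⁻⁴
On a pressure surface, geostrophic balance gives V_g = (g/f)|∂Z/∂n|:
V_g = 9.81 × 2.42×10⁻⁴ / 1.05×10⁻⁴ = 22.6 m/s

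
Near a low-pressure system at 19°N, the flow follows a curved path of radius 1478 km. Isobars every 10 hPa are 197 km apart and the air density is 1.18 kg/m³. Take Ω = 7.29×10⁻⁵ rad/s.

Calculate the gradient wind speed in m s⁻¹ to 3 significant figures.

Coriolis parameter at 19°N:
f = 2Ω sin φ = 2 × 7.29×10⁻⁵ × sin 19° = 4.75×10⁻⁵ s⁻¹
Pressure gradient: |∂P/∂n| = 1000 Pa / 197000 m = 5.08×10⁻³ Pa/m
Geostrophic speed: V_g = |∂P/∂n|/(fρ) = 5.08×10⁻³/(4.75×10⁻⁵ × 1.18) = 90.6 m/s
Around a low, centrifugal force acts outward with Coriolis, so pressure-gradient force balances both:
(1/ρ)|∂P/∂n| = fV + V²/R  →  V² + fR·V − fR·V_g = 0
With fR = 4.75×10⁻⁵ × 1478×10³ m = 70.2 m/s:
V = [−fR + √((fR)² + 4 fR V_g)]/2 = [−70.2 + √(70.2² + 4×70.2×90.6)]/2 = 52 m/s
Subgeostrophic (V < V_g = 90.6 m/s), as expected around a low.

52.0 m s⁻¹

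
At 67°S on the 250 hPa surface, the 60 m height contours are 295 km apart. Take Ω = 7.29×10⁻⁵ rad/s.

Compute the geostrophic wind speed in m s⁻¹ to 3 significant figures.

Coriolis parameter at 67°S:
f = 2Ω sin φ = 2 × 7.29×10⁻⁵ × sin 67° = 1.34×10⁻⁴ s⁻¹
Height gradient: |∂Z/∂n| = 60 m / 295000 m = 2.03×10⁻⁴
On a pressure surface, geostrophic balance gives V_g = (g/f)|∂Z/∂n|:
V_g = 9.81 × 2.03×10⁻⁴ / 1.34×10⁻⁴ = 14.9 m/s

14.9 m s⁻¹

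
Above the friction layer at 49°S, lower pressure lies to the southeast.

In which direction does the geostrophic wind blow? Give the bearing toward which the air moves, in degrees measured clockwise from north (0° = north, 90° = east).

045°

The pressure-gradient force points toward the southeast (bearing 135°).
Geostrophic balance: in the Southern Hemisphere the Coriolis force deflects motion to the left, so the geostrophic wind blows 90° to the left of the pressure-gradient force (low pressure on the right).
Rotating 135° by 90° counterclockwise gives 045° — the wind blows toward the northeast.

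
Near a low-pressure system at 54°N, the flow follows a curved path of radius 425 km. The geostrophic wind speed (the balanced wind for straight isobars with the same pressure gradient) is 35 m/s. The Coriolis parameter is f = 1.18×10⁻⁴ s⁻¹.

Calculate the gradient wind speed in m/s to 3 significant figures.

23.8 m/s

Around a low, centrifugal force acts outward with Coriolis, so pressure-gradient force balances both:
(1/ρ)|∂P/∂n| = fV + V²/R  →  V² + fR·V − fR·V_g = 0
With fR = 1.18×10⁻⁴ × 425×10³ m = 50.1 m/s:
V = [−fR + √((fR)² + 4 fR V_g)]/2 = [−50.1 + √(50.1² + 4×50.1×35)]/2 = 23.8 m/s
Subgeostrophic (V < V_g = 35 m/s), as expected around a low.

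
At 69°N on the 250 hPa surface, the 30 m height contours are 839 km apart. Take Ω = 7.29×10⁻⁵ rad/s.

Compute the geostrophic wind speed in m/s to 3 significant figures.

2.58 m/s

Coriolis parameter at 69°N:
f = 2Ω sin φ = 2 × 7.29×10⁻⁵ × sin 69° = 1.36×10⁻⁴ s⁻¹
Height gradient: |∂Z/∂n| = 30 m / 839000 m = 3.58×10⁻⁵
On a pressure surface, geostrophic balance gives V_g = (g/f)|∂Z/∂n|:
V_g = 9.81 × 3.58×10⁻⁵ / 1.36×10⁻⁴ = 2.58 m/s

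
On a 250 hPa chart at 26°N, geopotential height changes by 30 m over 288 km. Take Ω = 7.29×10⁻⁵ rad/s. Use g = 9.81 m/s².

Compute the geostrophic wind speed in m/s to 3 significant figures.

16.0 m/s

Coriolis parameter at 26°N:
f = 2Ω sin φ = 2 × 7.29×10⁻⁵ × sin 26° = 6.39×10⁻⁵ s⁻¹
Height gradient: |∂Z/∂n| = 30 m / 288000 m = 1.04×10⁻⁴
On a pressure surface, geostrophic balance gives V_g = (g/f)|∂Z/∂n|:
V_g = 9.81 × 1.04×10⁻⁴ / 6.39×10⁻⁵ = 16.0 m/s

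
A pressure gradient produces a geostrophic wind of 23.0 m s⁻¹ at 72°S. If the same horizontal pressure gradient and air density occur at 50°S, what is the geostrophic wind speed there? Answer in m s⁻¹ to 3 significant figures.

28.6 m s⁻¹

With the same pressure gradient and density, V_g ∝ 1/f ∝ 1/sin φ.
V₂ = V₁ · sin φ₁ / sin φ₂ = 23.0 × sin 72° / sin 50°
V₂ = 23.0 × 0.9511/0.7660 = 28.6 m s⁻¹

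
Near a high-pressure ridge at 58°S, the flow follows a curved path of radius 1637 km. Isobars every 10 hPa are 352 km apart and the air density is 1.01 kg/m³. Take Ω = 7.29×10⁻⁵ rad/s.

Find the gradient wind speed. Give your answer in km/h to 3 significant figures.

Coriolis parameter at 58°S:
f = 2Ω sin φ = 2 × 7.29×10⁻⁵ × sin 58° = 1.24×10⁻⁴ s⁻¹
Pressure gradient: |∂P/∂n| = 1000 Pa / 352000 m = 2.84×10⁻³ Pa/m
Geostrophic speed: V_g = |∂P/∂n|/(fρ) = 2.84×10⁻³/(1.24×10⁻⁴ × 1.01) = 22.7 m/s
Around a high, pressure-gradient force acts outward with centrifugal, so Coriolis balances both:
fV = (1/ρ)|∂P/∂n| + V²/R  →  V² − fR·V + fR·V_g = 0
With fR = 1.24×10⁻⁴ × 1637×10³ m = 202 m/s:
V = [fR − √((fR)² − 4 fR V_g)]/2 = [202 − √(202² − 4×202×22.7)]/2 = 26.1 m/s
Supergeostrophic (V > V_g = 22.7 m/s), as expected around a high.
Converting: 26.1 m/s × 3.6 = 94.0 km/h

94.0 km/h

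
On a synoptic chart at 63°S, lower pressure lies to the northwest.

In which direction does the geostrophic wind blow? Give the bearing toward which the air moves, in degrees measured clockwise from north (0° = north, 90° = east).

The pressure-gradient force points toward the northwest (bearing 315°).
Geostrophic balance: in the Southern Hemisphere the Coriolis force deflects motion to the left, so the geostrophic wind blows 90° to the left of the pressure-gradient force (low pressure on the right).
Rotating 315° by 90° counterclockwise gives 225° — the wind blows toward the southwest.

225°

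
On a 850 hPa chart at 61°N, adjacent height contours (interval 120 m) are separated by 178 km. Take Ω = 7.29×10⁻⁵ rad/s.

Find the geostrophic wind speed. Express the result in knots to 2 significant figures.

100 knots

Coriolis parameter at 61°N:
f = 2Ω sin φ = 2 × 7.29×10⁻⁵ × sin 61° = 1.28×10⁻⁴ s⁻¹
Height gradient: |∂Z/∂n| = 120 m / 178000 m = 6.74×10⁻⁴
On a pressure surface, geostrophic balance gives V_g = (g/f)|∂Z/∂n|:
V_g = 9.81 × 6.74×10⁻⁴ / 1.28×10⁻⁴ = 51.9 m/s
Converting: 51.9 m/s × 1.944 = 100 knots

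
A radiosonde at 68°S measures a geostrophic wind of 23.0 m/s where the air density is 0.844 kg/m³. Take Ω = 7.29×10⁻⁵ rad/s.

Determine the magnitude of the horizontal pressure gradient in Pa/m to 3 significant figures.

2.62×10⁻³ Pa/m

Coriolis parameter at 68°S:
f = 2Ω sin φ = 2 × 7.29×10⁻⁵ × sin 68° = 1.35×10⁻⁴ s⁻¹
Geostrophic balance rearranged: |∂P/∂n| = f ρ V_g
|∂P/∂n| = 1.35×10⁻⁴ × 0.844 × 23.0 = 2.62×10⁻³ Pa/m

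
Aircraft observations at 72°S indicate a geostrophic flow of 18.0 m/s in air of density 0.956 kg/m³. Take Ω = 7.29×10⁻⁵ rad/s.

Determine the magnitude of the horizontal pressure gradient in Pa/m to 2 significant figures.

Coriolis parameter at 72°S:
f = 2Ω sin φ = 2 × 7.29×10⁻⁵ × sin 72° = 1.39×10⁻⁴ s⁻¹
Geostrophic balance rearranged: |∂P/∂n| = f ρ V_g
|∂P/∂n| = 1.39×10⁻⁴ × 0.956 × 18.0 = 2.39×10⁻³ Pa/m

2.4×10⁻³ Pa/m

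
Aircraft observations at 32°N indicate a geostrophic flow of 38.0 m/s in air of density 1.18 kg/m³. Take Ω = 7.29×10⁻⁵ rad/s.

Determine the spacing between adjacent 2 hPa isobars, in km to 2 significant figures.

Coriolis parameter at 32°N:
f = 2Ω sin φ = 2 × 7.29×10⁻⁵ × sin 32° = 7.73×10⁻⁵ s⁻¹
Geostrophic balance rearranged: |∂P/∂n| = f ρ V_g
|∂P/∂n| = 7.73×10⁻⁵ × 1.18 × 38.0 = 3.46×10⁻³ Pa/m
Isobar spacing: Δn = ΔP/|∂P/∂n| = 200 Pa / 3.46×10⁻³ Pa/m = 57729 m ≈ 58 km

58 km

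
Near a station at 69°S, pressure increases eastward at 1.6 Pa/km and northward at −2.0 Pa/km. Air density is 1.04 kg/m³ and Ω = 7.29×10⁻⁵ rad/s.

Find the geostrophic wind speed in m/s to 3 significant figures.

Coriolis parameter at 69°S:
f = 2Ω sin φ = 2 × 7.29×10⁻⁵ × sin 69° = 1.36×10⁻⁴ s⁻¹
In the Southern Hemisphere f is negative: f = −1.36×10⁻⁴ s⁻¹.
Component geostrophic relations (x east, y north):
u_g = −(1/(fρ)) ∂P/∂y,  v_g = (1/(fρ)) ∂P/∂x
u_g = −(−2.0×10⁻³)/(−1.36×10⁻⁴ × 1.04) = −14.1 m/s;  v_g = (1.6×10⁻³)/(−1.36×10⁻⁴ × 1.04) = −11.3 m/s
|V_g| = √(u_g² + v_g²) = 18.1 m/s

18.1 m/s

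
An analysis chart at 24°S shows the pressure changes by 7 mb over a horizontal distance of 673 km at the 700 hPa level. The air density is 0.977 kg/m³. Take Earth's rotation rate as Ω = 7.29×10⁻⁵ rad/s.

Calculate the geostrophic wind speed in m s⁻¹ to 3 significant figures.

18.0 m s⁻¹

Coriolis parameter at 24°S:
f = 2Ω sin φ = 2 × 7.29×10⁻⁵ × sin 24° = 5.93×10⁻⁵ s⁻¹
Pressure gradient: |∂P/∂n| = 700 Pa / 673000 m = 1.04×10⁻³ Pa/m
Geostrophic balance (pressure-gradient force = Coriolis force):
V_g = (1/(fρ)) |∂P/∂n| = 1.04×10⁻³ / (5.93×10⁻⁵ × 0.977) = 18.0 m/s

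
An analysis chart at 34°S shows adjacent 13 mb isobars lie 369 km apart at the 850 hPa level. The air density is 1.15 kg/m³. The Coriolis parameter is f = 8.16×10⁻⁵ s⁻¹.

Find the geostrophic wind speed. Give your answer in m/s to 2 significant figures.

Pressure gradient: |∂P/∂n| = 1300 Pa / 369000 m = 3.52×10⁻³ Pa/m
Geostrophic balance (pressure-gradient force = Coriolis force):
V_g = (1/(fρ)) |∂P/∂n| = 3.52×10⁻³ / (8.16×10⁻⁵ × 1.15) = 37.5 m/s

38 m/s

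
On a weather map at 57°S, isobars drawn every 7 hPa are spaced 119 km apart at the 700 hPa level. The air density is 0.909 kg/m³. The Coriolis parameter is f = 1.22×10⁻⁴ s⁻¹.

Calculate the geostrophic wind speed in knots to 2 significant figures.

Pressure gradient: |∂P/∂n| = 700 Pa / 119000 m = 5.88×10⁻³ Pa/m
Geostrophic balance (pressure-gradient force = Coriolis force):
V_g = (1/(fρ)) |∂P/∂n| = 5.88×10⁻³ / (1.22×10⁻⁴ × 0.909) = 53.0 m/s
Converting: 53.0 m/s × 1.944 = 100 knots

100 knots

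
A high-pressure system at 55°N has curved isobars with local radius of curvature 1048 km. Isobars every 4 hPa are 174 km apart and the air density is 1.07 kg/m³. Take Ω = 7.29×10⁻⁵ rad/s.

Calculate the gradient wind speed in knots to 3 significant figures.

42.3 knots

Coriolis parameter at 55°N:
f = 2Ω sin φ = 2 × 7.29×10⁻⁵ × sin 55° = 1.19×10⁻⁴ s⁻¹
Pressure gradient: |∂P/∂n| = 400 Pa / 174000 m = 2.30×10⁻³ Pa/m
Geostrophic speed: V_g = |∂P/∂n|/(fρ) = 2.30×10⁻³/(1.19×10⁻⁴ × 1.07) = 18.0 m/s
Around a high, pressure-gradient force acts outward with centrifugal, so Coriolis balances both:
fV = (1/ρ)|∂P/∂n| + V²/R  →  V² − fR·V + fR·V_g = 0
With fR = 1.19×10⁻⁴ × 1048×10³ m = 125 m/s:
V = [fR − √((fR)² − 4 fR V_g)]/2 = [125 − √(125² − 4×125×18)]/2 = 21.8 m/s
Supergeostrophic (V > V_g = 18 m/s), as expected around a high.
Converting: 21.8 m/s × 1.944 = 42.3 knots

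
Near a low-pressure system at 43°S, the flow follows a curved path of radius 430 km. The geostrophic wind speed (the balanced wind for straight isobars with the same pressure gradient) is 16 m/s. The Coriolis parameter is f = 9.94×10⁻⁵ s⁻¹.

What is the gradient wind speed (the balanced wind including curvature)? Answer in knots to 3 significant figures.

24.1 knots

Around a low, centrifugal force acts outward with Coriolis, so pressure-gradient force balances both:
(1/ρ)|∂P/∂n| = fV + V²/R  →  V² + fR·V − fR·V_g = 0
With fR = 9.94×10⁻⁵ × 430×10³ m = 42.7 m/s:
V = [−fR + √((fR)² + 4 fR V_g)]/2 = [−42.7 + √(42.7² + 4×42.7×16)]/2 = 12.4 m/s
Subgeostrophic (V < V_g = 16 m/s), as expected around a low.
Converting: 12.4 m/s × 1.944 = 24.1 knots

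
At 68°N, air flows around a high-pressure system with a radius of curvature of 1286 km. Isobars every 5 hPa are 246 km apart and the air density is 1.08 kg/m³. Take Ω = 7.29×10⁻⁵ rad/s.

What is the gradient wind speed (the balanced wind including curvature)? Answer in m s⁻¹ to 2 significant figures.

Coriolis parameter at 68°N:
f = 2Ω sin φ = 2 × 7.29×10⁻⁵ × sin 68° = 1.35×10⁻⁴ s⁻¹
Pressure gradient: |∂P/∂n| = 500 Pa / 246000 m = 2.03×10⁻³ Pa/m
Geostrophic speed: V_g = |∂P/∂n|/(fρ) = 2.03×10⁻³/(1.35×10⁻⁴ × 1.08) = 13.9 m/s
Around a high, pressure-gradient force acts outward with centrifugal, so Coriolis balances both:
fV = (1/ρ)|∂P/∂n| + V²/R  →  V² − fR·V + fR·V_g = 0
With fR = 1.35×10⁻⁴ × 1286×10³ m = 174 m/s:
V = [fR − √((fR)² − 4 fR V_g)]/2 = [174 − √(174² − 4×174×13.9)]/2 = 15.3 m/s
Supergeostrophic (V > V_g = 13.9 m/s), as expected around a high.

15 m s⁻¹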